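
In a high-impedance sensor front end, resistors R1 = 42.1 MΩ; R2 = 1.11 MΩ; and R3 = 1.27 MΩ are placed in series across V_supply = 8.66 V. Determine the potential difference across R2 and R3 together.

Total series resistance ΣR = 42.1 + 1.11 + 1.27 = 44.48 MΩ.
R_{R2..R3} = 1.11 + 1.27 = 2.380 MΩ.
Voltage divider: V = V_supply · (2.380 / 44.48) = 8.66 × 0.05351 = 0.4634 V.

V ≈ 0.463 V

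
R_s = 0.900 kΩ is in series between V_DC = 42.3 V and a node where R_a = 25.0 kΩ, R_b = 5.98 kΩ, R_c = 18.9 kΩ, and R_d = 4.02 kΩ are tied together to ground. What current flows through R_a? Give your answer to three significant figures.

Equivalent of the parallel group: R_p = 1.965 kΩ.
V_A by voltage divider: V_A = 42.3 × 1.965/(0.900 + 1.965) = 29.01 V.
I(R_a) = V_A / R_a = 29.01/25.0 = 1.160 mA.

I ≈ 1.16 mA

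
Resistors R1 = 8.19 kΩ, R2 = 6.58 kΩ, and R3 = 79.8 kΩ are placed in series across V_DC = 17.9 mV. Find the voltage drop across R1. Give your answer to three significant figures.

Total series resistance ΣR = 8.19 + 6.58 + 79.8 = 94.57 kΩ.
V = V_DC · R/ΣR = 17.9 × 0.08660 = 1.550 mV.

V ≈ 1.55 mV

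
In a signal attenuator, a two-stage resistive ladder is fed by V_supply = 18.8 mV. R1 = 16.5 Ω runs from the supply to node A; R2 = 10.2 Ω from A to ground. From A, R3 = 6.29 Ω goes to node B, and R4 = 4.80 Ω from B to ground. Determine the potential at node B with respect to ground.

V_B ≈ 1.98 mV

Looking into the second stage from A: R3 + R4 = 11.09 Ω appears in parallel with R2.
R2 ‖ (R3+R4) = 5.313 Ω.
So V_A = 18.8 × 0.2436 = 4.579 mV.
Then the unloaded second divider: V_B = V_A × R4/(R3+R4) = 4.579 × 0.4328 = 1.982 mV.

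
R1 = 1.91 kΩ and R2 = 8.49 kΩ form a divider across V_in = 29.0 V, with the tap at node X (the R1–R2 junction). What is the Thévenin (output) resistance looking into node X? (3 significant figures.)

Looking into X with the source shorted: R_th = R1·R2/(R1+R2) = 1.910 × 8.49/10.40 = 1.559 kΩ.

R_th ≈ 1.56 kΩ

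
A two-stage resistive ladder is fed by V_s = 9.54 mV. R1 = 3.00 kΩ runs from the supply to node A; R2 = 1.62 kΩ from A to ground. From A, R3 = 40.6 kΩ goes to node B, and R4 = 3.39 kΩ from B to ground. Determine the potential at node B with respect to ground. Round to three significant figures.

V_B ≈ 0.252 mV

The second stage (R3 + R4 = 43.99 kΩ) loads node A in parallel with R2.
R2 ‖ (R3+R4) = 1.562 kΩ.
So V_A = 9.54 × 0.3425 = 3.267 mV.
Then the unloaded second divider: V_B = V_A × R4/(R3+R4) = 3.267 × 0.07706 = 0.2518 mV.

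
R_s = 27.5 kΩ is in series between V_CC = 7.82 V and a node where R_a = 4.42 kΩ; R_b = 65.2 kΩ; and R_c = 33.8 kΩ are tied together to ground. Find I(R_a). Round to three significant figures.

I ≈ 0.209 mA

Combine the parallel branches: R_p = (1/4.42 + 1/65.2 + 1/33.8)⁻¹ = 3.688 kΩ.
V_A by voltage divider: V_A = 7.82 × 3.688/(27.5 + 3.688) = 0.9247 V.
I(R_a) = V_A / R_a = 0.9247/4.42 = 0.2092 mA.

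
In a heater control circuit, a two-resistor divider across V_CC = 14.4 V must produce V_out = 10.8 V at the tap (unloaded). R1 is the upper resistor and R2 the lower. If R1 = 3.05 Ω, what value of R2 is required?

R2 ≈ 9.15 Ω

The divider ratio is R2/(R1+R2) = 10.8/14.4 = 0.7500.
Rearranging, R2 = R1·k/(1−k) = 3.05 × 3.000 = 9.150 Ω.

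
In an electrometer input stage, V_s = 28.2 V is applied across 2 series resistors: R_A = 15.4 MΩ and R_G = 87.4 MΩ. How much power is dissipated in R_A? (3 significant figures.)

P ≈ 1.16 µW

ΣR = 102.8 MΩ → I = 28.2/102.8 = 0.2743 µA.
P(R_A) = I²·R_A = (0.2743)² × 15.4 = 1.159 µW.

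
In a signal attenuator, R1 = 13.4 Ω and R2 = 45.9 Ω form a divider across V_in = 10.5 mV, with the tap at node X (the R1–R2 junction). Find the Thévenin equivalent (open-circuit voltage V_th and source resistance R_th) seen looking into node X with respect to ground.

With X open, the divider is unloaded: V_th = 10.5 × 45.9/59.30 = 8.127 mV.
Zeroing V_in shorts the top of R1 to ground, so R_th = R1 ‖ R2 = 10.37 Ω.

V_th ≈ 8.13 mV, R_th ≈ 10.4 Ω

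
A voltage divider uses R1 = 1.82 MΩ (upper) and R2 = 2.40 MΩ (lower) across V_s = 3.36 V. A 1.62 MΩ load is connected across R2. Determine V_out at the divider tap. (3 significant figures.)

R2 ‖ R_L = (2.40 × 1.62)/(2.40 + 1.62) = 0.9672 MΩ.
Voltage divider with the loaded lower leg: V_out = 3.36 × 0.9672/(1.82 + 0.9672) = 3.36 × 0.3470 = 1.166 V.
(Unloaded it would be 1.91 V; the load pulls it down.)

V_out ≈ 1.17 V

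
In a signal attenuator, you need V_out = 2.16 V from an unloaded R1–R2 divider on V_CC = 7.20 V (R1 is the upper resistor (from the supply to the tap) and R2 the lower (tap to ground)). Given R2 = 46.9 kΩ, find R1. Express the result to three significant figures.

Required fraction k = V_out/V_CC = 0.3000.
R1 = R2·(1/k − 1) = 46.9 × 2.333 = 109.4 kΩ.

R1 ≈ 109 kΩ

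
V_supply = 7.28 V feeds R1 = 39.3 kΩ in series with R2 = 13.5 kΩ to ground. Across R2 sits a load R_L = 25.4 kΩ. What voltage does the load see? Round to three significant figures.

The load sits in parallel with R2, giving an effective lower resistance R2' = R2·R_L/(R2+R_L) = 8.815 kΩ.
Now apply the divider: V_out = 7.28 × 0.1832 = 1.334 V.

V_out ≈ 1.33 V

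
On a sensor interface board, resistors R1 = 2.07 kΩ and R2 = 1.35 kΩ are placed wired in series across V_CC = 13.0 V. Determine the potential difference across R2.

ΣR = 2.07 + 1.35 = 3.420 kΩ.
Voltage divider: V = V_CC · (1.350 / 3.420) = 13.0 × 0.3947 = 5.132 V.

V ≈ 5.13 V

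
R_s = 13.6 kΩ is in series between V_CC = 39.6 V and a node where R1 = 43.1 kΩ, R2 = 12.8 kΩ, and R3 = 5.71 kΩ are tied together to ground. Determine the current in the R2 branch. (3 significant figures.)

Equivalent of the parallel group: R_p = 3.617 kΩ.
V_A by voltage divider: V_A = 39.6 × 3.617/(13.6 + 3.617) = 8.320 V.
Branch current I = V_A/R2 = 8.320/12.8 = 0.6500 mA.

I ≈ 0.650 mA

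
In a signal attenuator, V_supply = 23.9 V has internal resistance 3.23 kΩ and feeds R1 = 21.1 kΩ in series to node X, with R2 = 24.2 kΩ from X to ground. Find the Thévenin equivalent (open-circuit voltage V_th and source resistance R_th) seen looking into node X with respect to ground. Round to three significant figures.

V_th ≈ 11.9 V, R_th ≈ 12.1 kΩ

R1' = 3.23 + 21.1 = 24.33 kΩ (source resistance + R1).
V_th is the unloaded tap voltage: V_supply · R2/(R1'+R2) = 23.9 × 0.4987 = 11.92 V.
Looking into X with the source shorted: R_th = R1'·R2/(R1'+R2) = 24.33 × 24.2/48.53 = 12.13 kΩ.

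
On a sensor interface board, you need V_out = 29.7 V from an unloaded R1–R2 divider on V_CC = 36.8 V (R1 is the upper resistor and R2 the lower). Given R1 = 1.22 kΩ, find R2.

R2 ≈ 5.10 kΩ

Required fraction k = V_out/V_CC = 0.8071.
So R2 = R1 · V_out/(V_CC − V_out) = 1.22 × 29.7/(36.8 − 29.7) = 1.22 × 4.183 = 5.103 kΩ.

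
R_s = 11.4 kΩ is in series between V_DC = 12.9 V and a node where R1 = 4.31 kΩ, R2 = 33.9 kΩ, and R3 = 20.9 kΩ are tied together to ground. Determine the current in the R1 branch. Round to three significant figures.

Parallel bank: R_p = 1/(1/4.31 + 1/33.9 + 1/20.9) = 3.232 kΩ.
V_A = 12.9 × 3.232/14.63 = 2.850 V.
I(R1) = V_A / R1 = 2.850/4.31 = 0.6612 mA.

I ≈ 0.661 mA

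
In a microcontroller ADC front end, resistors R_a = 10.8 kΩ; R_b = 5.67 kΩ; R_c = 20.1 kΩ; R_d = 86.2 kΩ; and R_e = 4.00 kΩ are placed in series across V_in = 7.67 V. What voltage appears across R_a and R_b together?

V ≈ 0.996 V

ΣR = 10.8 + 5.67 + 20.1 + 86.2 + 4.00 = 126.8 kΩ.
R_{R_a..R_b} = 10.8 + 5.67 = 16.47 kΩ.
V = V_in · R/ΣR = 7.67 × 0.1299 = 0.9965 V.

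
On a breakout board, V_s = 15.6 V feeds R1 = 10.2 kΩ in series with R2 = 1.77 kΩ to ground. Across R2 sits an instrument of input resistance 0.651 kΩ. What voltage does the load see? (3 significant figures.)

V_out ≈ 0.695 V

R2 ‖ R_L = (1.77 × 0.651)/(1.77 + 0.651) = 0.4759 kΩ.
Voltage divider with the loaded lower leg: V_out = 15.6 × 0.4759/(10.2 + 0.4759) = 15.6 × 0.04458 = 0.6955 V.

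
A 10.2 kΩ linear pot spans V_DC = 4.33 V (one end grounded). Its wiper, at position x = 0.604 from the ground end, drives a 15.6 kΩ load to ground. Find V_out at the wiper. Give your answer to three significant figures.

The pot divides into 4.039 kΩ above the wiper and 6.161 kΩ below.
(x·R_p) ‖ R_L = 4.417 kΩ.
Then V_out = V_DC · 4.417/(4.039 + 4.417) = 2.262 V.
(Unloaded: V_out = x·V_DC = 2.62 V.)

V_out ≈ 2.26 V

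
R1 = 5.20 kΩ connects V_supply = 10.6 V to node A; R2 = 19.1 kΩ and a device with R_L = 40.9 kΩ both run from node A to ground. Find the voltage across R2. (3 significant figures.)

R2 ‖ R_L = (19.1 × 40.9)/(19.1 + 40.9) = 13.02 kΩ.
Then V_out = V_supply · R2'/(R1 + R2') = 10.6 × 13.02/18.22 = 7.575 V.

V_out ≈ 7.57 V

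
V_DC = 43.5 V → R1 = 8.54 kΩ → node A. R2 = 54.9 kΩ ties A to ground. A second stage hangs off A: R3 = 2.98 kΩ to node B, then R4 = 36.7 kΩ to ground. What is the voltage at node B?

The second stage (R3 + R4 = 39.68 kΩ) loads node A in parallel with R2.
R2 ‖ (R3+R4) = 23.03 kΩ.
V_A = 43.5 × 23.03/(8.54 + 23.03) = 31.73 V.
V_B = V_A × 0.9249 = 29.35 V.

V_B ≈ 29.4 V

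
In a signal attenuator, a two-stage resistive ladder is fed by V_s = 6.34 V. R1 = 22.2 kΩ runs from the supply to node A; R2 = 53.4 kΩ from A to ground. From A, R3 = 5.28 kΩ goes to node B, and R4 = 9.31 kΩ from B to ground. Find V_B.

V_B ≈ 1.38 V

Looking into the second stage from A: R3 + R4 = 14.59 kΩ appears in parallel with R2.
R2 ‖ (R3+R4) = 11.46 kΩ.
V_A = 6.34 × 11.46/(22.2 + 11.46) = 2.158 V.
Then the unloaded second divider: V_B = V_A × R4/(R3+R4) = 2.158 × 0.6381 = 1.377 V.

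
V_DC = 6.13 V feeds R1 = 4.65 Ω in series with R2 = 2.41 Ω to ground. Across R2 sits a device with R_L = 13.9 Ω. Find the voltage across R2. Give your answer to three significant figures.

V_out ≈ 1.88 V

R2 ‖ R_L = (2.41 × 13.9)/(2.41 + 13.9) = 2.054 Ω.
Then V_out = V_DC · R2'/(R1 + R2') = 6.13 × 2.054/6.704 = 1.878 V.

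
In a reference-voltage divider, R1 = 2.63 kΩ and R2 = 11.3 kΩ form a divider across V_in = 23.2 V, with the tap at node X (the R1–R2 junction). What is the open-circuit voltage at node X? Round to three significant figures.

V_th ≈ 18.8 V

With X open, the divider is unloaded: V_th = 23.2 × 11.3/13.93 = 18.82 V.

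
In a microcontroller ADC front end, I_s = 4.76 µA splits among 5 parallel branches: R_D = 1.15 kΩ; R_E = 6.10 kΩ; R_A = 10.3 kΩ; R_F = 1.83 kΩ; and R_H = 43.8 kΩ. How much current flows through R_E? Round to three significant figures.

ΣG = 1/1.15 + 1/6.10 + 1/10.3 + 1/1.83 + 1/43.8 = 1.700.
By the current-divider rule, I = I_s · G_k/ΣG = 4.76 × 0.09644 = 0.4591 µA.

I ≈ 0.459 µA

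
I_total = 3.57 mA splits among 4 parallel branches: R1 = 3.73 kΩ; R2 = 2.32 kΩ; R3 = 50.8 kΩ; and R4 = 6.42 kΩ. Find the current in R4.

ΣG = 1/3.73 + 1/2.32 + 1/50.8 + 1/6.42 = 0.8746.
Current divider: I(R4) = I_total · G_k/ΣG = 3.57 × (0.1558/0.8746) = 3.57 × 0.1781 = 0.6358 mA.

I ≈ 0.636 mA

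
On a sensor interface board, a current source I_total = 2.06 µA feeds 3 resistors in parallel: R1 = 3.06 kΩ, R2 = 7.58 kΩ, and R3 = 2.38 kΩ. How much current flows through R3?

I ≈ 0.985 µA

Total conductance ΣG = 1/3.06 + 1/7.58 + 1/2.38 = 0.8789 (units of 1/kΩ).
By the current-divider rule, I = I_total · G_k/ΣG = 2.06 × 0.4781 = 0.9848 µA.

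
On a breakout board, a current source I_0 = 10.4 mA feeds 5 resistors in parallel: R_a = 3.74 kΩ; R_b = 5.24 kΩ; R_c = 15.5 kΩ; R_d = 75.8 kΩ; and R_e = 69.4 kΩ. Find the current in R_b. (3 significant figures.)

Conductances: ΣG = 1/3.74 + 1/5.24 + 1/15.5 + 1/75.8 + 1/69.4 = 0.5503 (1/kΩ).
Current divider: I(R_b) = I_0 · G_k/ΣG = 10.4 × (0.1908/0.5503) = 10.4 × 0.3468 = 3.606 mA.

I ≈ 3.61 mA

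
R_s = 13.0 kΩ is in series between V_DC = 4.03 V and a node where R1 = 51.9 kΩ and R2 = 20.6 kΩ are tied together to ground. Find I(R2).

I ≈ 0.104 mA

Equivalent of the parallel group: R_p = 14.75 kΩ.
Node voltage V_A = V_DC · R_p/(R_s + R_p) = 4.03 × 0.5315 = 2.142 V.
Branch current I = V_A/R2 = 2.142/20.6 = 0.1040 mA.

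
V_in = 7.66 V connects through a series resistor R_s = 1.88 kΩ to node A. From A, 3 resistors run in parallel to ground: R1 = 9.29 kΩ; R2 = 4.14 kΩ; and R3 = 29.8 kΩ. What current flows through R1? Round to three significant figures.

Combine the parallel branches: R_p = (1/9.29 + 1/4.14 + 1/29.8)⁻¹ = 2.613 kΩ.
V_A by voltage divider: V_A = 7.66 × 2.613/(1.88 + 2.613) = 4.455 V.
I(R1) = V_A / R1 = 4.455/9.29 = 0.4795 mA.

I ≈ 0.480 mA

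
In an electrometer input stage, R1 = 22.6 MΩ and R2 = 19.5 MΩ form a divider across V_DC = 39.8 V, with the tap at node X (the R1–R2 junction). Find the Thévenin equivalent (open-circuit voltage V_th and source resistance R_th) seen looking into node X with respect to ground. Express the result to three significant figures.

V_th ≈ 18.4 V, R_th ≈ 10.5 MΩ

Open-circuit (no load on X): V_th = V_DC · R2/(R1 + R2) = 39.8 × 19.5/(22.60 + 19.5) = 18.43 V.
Zeroing V_DC shorts the top of R1 to ground, so R_th = R1 ‖ R2 = 10.47 MΩ.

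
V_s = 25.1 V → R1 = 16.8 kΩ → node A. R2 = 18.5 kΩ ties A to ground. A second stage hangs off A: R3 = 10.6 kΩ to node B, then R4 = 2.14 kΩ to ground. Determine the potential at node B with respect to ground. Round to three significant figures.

Node A sees R2 in parallel with the series input of stage 2, R3 + R4 = 12.74 kΩ.
Effective lower resistance at A: R2 ‖ 12.74 = 7.544 kΩ.
V_A = 25.1 × 7.544/(16.8 + 7.544) = 7.779 V.
V_B = V_A × 0.1680 = 1.307 V.

V_B ≈ 1.31 V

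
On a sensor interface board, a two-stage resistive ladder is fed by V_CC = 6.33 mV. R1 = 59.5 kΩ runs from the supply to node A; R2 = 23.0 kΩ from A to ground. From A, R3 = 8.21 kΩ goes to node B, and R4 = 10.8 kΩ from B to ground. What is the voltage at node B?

V_B ≈ 0.535 mV

Node A sees R2 in parallel with the series input of stage 2, R3 + R4 = 19.01 kΩ.
R2 ‖ (R3+R4) = 10.41 kΩ.
V_A = 6.33 × 10.41/(59.5 + 10.41) = 0.9424 mV.
Then the unloaded second divider: V_B = V_A × R4/(R3+R4) = 0.9424 × 0.5681 = 0.5354 mV.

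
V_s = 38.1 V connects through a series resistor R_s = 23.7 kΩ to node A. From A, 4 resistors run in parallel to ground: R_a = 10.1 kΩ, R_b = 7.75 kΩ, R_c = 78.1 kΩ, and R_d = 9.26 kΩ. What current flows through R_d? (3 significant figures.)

I ≈ 0.444 mA

Combine the parallel branches: R_p = (1/10.1 + 1/7.75 + 1/78.1 + 1/9.26)⁻¹ = 2.867 kΩ.
Node voltage V_A = V_s · R_p/(R_s + R_p) = 38.1 × 0.1079 = 4.111 V.
Branch current I = V_A/R_d = 4.111/9.26 = 0.4440 mA.
(Equivalently: I_total = 1.434 mA, then current-divider fraction G_k/ΣG = 0.3096.)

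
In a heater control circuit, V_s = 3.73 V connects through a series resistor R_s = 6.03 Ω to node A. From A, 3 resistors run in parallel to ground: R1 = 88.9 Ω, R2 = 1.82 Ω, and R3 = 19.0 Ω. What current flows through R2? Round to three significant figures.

I ≈ 0.436 A

Parallel bank: R_p = 1/(1/88.9 + 1/1.82 + 1/19.0) = 1.630 Ω.
Node voltage V_A = V_s · R_p/(R_s + R_p) = 3.73 × 0.2128 = 0.7939 V.
I(R2) = V_A / R2 = 0.7939/1.82 = 0.4362 A.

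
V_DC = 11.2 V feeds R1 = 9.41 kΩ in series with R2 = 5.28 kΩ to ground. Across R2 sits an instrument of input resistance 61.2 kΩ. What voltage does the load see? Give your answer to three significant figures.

The load sits in parallel with R2, giving an effective lower resistance R2' = R2·R_L/(R2+R_L) = 4.861 kΩ.
Now apply the divider: V_out = 11.2 × 0.3406 = 3.815 V.

V_out ≈ 3.81 V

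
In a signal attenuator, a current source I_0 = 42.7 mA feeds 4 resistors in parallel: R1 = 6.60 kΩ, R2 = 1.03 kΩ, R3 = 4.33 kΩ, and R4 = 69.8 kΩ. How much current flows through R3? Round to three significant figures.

I ≈ 7.21 mA

Conductances: ΣG = 1/6.60 + 1/1.03 + 1/4.33 + 1/69.8 = 1.368 (1/kΩ).
R3 takes the fraction G_k/ΣG = 0.2309/1.368 = 0.1689, so I = 42.7 × 0.1689 = 7.210 mA.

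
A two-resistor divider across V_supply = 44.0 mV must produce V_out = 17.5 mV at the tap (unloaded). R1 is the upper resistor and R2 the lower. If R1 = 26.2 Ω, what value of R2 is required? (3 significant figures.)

R2 ≈ 17.3 Ω

V_out/V_supply = R2/(R1+R2) = 0.3977.
Rearranging, R2 = R1·k/(1−k) = 26.2 × 0.6604 = 17.30 Ω.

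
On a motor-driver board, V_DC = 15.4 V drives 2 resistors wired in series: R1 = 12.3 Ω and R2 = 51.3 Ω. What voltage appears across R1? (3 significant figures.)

V ≈ 2.98 V

Total series resistance ΣR = 12.3 + 51.3 = 63.60 Ω.
V = V_DC · R/ΣR = 15.4 × 0.1934 = 2.978 V.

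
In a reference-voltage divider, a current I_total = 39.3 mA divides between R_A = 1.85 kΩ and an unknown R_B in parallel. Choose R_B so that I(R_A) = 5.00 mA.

R_B ≈ 0.270 kΩ

In a two-way split, I_A/I_total = R_B/(R_A + R_B).
5.00/39.3 = R_B/(R_A + R_B) → R_B = R_A · (0.1272)/(1 − 0.1272) = 1.85 × 0.1458 = 0.2697 kΩ.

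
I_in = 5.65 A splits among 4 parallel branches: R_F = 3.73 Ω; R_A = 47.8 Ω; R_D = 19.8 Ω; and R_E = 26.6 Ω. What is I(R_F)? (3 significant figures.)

I ≈ 4.02 A

Conductances: ΣG = 1/3.73 + 1/47.8 + 1/19.8 + 1/26.6 = 0.3771 (1/Ω).
R_F takes the fraction G_k/ΣG = 0.2681/0.3771 = 0.7109, so I = 5.65 × 0.7109 = 4.017 A.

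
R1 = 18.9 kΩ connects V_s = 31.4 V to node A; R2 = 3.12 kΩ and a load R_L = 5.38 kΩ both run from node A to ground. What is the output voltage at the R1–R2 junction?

V_out ≈ 2.97 V

R2 ‖ R_L = (3.12 × 5.38)/(3.12 + 5.38) = 1.975 kΩ.
Voltage divider with the loaded lower leg: V_out = 31.4 × 1.975/(18.9 + 1.975) = 31.4 × 0.09460 = 2.970 V.
(Unloaded it would be 4.45 V; the load pulls it down.)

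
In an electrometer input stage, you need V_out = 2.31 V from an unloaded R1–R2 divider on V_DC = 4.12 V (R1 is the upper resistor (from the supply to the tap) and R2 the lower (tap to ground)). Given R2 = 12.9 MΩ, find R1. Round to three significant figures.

R1 ≈ 10.1 MΩ

Required fraction k = V_out/V_DC = 0.5607.
Rearranging, R1 = R2·(1−k)/k = 12.9 × 0.7835 = 10.11 MΩ.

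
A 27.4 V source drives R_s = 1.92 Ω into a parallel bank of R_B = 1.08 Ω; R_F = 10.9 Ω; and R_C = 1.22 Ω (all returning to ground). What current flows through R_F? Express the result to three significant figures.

Combine the parallel branches: R_p = (1/1.08 + 1/10.9 + 1/1.22)⁻¹ = 0.5443 Ω.
Node voltage V_A = V_DC · R_p/(R_s + R_p) = 27.4 × 0.2209 = 6.052 V.
Branch current I = V_A/R_F = 6.052/10.9 = 0.5552 A.

I ≈ 0.555 A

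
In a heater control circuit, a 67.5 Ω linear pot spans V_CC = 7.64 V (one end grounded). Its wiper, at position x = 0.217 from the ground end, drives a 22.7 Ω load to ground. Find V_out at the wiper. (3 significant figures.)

Split the track: R_lower = x·R_p = 14.65 Ω, R_upper = (1−x)·R_p = 52.85 Ω.
Lower segment in parallel with the load: 14.65 ‖ 22.7 = 8.903 Ω.
Then V_out = V_CC · 8.903/(52.85 + 8.903) = 1.101 V.

V_out ≈ 1.10 V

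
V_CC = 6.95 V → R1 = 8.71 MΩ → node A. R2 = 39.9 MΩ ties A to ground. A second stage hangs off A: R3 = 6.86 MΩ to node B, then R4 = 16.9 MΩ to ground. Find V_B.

V_B ≈ 3.12 V

Looking into the second stage from A: R3 + R4 = 23.76 MΩ appears in parallel with R2.
Effective lower resistance at A: R2 ‖ 23.76 = 14.89 MΩ.
V_A = 6.95 × 14.89/(8.71 + 14.89) = 4.385 V.
Stage 2 is unloaded, so V_B = V_A · R4/(R3+R4) = 4.385 × 16.9/23.76 = 3.119 V.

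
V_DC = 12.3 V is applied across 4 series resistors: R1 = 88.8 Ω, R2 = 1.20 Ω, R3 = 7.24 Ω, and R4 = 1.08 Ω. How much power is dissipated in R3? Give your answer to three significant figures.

ΣR = 98.32 Ω → I = 12.3/98.32 = 0.1251 A.
P(R3) = I²·R3 = (0.1251)² × 7.24 = 0.1133 W.

P ≈ 0.113 W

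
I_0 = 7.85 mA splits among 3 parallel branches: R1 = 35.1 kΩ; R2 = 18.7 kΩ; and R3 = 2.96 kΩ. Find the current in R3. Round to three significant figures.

Conductances: ΣG = 1/35.1 + 1/18.7 + 1/2.96 = 0.4198 (1/kΩ).
By the current-divider rule, I = I_0 · G_k/ΣG = 7.85 × 0.8048 = 6.317 mA.

I ≈ 6.32 mA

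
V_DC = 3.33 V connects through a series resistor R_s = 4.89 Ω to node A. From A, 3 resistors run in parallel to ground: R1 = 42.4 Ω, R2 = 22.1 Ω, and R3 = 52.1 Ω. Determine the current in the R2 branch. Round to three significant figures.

Equivalent of the parallel group: R_p = 11.36 Ω.
V_A = 3.33 × 11.36/16.25 = 2.328 V.
I(R2) = V_A / R2 = 2.328/22.1 = 0.1053 A.
(Equivalently: I_total = 0.2049 A, then current-divider fraction G_k/ΣG = 0.5140.)

I ≈ 0.105 A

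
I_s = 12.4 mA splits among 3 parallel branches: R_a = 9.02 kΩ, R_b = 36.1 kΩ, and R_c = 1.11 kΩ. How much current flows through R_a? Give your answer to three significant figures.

Conductances: ΣG = 1/9.02 + 1/36.1 + 1/1.11 = 1.039 (1/kΩ).
Current divider: I(R_a) = I_s · G_k/ΣG = 12.4 × (0.1109/1.039) = 12.4 × 0.1067 = 1.323 mA.

I ≈ 1.32 mA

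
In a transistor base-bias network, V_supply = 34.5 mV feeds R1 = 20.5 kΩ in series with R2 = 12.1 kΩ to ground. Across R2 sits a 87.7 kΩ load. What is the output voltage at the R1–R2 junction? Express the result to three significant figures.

First combine the lower leg with the load: R2 ‖ R_L = 10.63 kΩ.
Voltage divider with the loaded lower leg: V_out = 34.5 × 10.63/(20.5 + 10.63) = 34.5 × 0.3415 = 11.78 mV.

V_out ≈ 11.8 mV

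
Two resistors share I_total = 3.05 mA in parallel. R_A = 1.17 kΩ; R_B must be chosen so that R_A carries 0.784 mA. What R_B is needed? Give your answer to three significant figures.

R_B ≈ 0.405 kΩ

Two-branch current divider: I_A = I_total · R_B/(R_A + R_B).
With f = 0.2570, R_B = R_A · f/(1−f) = 1.17 × 0.3460 = 0.4048 kΩ.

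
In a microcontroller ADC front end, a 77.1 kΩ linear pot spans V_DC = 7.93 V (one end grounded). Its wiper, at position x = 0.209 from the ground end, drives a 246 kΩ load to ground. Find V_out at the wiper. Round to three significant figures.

Split the track: R_lower = x·R_p = 16.11 kΩ, R_upper = (1−x)·R_p = 60.99 kΩ.
(x·R_p) ‖ R_L = 15.12 kΩ.
Then V_out = V_DC · 15.12/(60.99 + 15.12) = 1.576 V.

V_out ≈ 1.58 V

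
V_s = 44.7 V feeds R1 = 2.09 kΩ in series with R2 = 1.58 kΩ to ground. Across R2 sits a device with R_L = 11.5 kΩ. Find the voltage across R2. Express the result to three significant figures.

V_out ≈ 17.8 V

The load sits in parallel with R2, giving an effective lower resistance R2' = R2·R_L/(R2+R_L) = 1.389 kΩ.
Then V_out = V_s · R2'/(R1 + R2') = 44.7 × 1.389/3.479 = 17.85 V.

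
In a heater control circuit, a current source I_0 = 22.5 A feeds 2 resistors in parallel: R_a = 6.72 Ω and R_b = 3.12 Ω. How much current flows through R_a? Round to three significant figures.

I ≈ 7.13 A

Two-branch current divider: I_k = I_0 · R_other/(R_1 + R_2).
So I = 22.5 × 3.12/9.840 = 7.134 A.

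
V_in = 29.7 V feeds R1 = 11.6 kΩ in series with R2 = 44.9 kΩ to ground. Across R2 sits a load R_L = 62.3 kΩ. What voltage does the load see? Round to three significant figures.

V_out ≈ 20.6 V

R2 ‖ R_L = (44.9 × 62.3)/(44.9 + 62.3) = 26.09 kΩ.
Now apply the divider: V_out = 29.7 × 0.6923 = 20.56 V.
(Unloaded it would be 23.6 V; the load pulls it down.)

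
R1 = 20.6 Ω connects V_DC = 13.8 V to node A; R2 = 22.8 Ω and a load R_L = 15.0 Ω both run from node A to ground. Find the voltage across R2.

V_out ≈ 4.21 V

The load sits in parallel with R2, giving an effective lower resistance R2' = R2·R_L/(R2+R_L) = 9.048 Ω.
Voltage divider with the loaded lower leg: V_out = 13.8 × 9.048/(20.6 + 9.048) = 13.8 × 0.3052 = 4.211 V.
(Unloaded it would be 7.25 V; the load pulls it down.)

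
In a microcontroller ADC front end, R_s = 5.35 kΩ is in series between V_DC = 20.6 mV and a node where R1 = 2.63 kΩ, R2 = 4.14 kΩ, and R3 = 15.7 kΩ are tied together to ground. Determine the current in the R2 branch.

Equivalent of the parallel group: R_p = 1.459 kΩ.
Node voltage V_A = V_DC · R_p/(R_s + R_p) = 20.6 × 0.2143 = 4.414 mV.
Branch current I = V_A/R2 = 4.414/4.14 = 1.066 µA.

I ≈ 1.07 µA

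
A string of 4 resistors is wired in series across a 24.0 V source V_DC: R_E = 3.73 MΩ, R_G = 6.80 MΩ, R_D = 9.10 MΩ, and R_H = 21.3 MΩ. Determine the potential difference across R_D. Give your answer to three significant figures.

V ≈ 5.34 V

Total series resistance ΣR = 3.73 + 6.80 + 9.10 + 21.3 = 40.93 MΩ.
By the voltage-divider rule, V = 24.0 × 9.100/40.93 = 5.336 V.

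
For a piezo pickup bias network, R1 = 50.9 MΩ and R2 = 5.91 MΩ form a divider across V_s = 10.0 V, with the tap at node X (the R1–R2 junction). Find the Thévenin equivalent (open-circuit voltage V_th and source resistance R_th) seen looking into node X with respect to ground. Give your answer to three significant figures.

V_th ≈ 1.04 V, R_th ≈ 5.30 MΩ

With X open, the divider is unloaded: V_th = 10.0 × 5.91/56.81 = 1.040 V.
With V_s suppressed (replaced by a short), R_th = R1 ‖ R2 = (50.90 × 5.91)/(50.90 + 5.91) = 5.295 MΩ.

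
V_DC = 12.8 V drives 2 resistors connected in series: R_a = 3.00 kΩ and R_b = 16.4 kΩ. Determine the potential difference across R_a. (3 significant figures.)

Total series resistance ΣR = 3.00 + 16.4 = 19.40 kΩ.
By the voltage-divider rule, V = 12.8 × 3.000/19.40 = 1.979 V.

V ≈ 1.98 V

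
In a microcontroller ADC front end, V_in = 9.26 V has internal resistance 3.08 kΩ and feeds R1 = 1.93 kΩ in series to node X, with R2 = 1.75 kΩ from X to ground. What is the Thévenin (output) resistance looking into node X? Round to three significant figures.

R1' = 3.08 + 1.93 = 5.010 kΩ (source resistance + R1).
With V_in suppressed (replaced by a short), R_th = R1' ‖ R2 = (5.010 × 1.75)/(5.010 + 1.75) = 1.297 kΩ.

R_th ≈ 1.30 kΩ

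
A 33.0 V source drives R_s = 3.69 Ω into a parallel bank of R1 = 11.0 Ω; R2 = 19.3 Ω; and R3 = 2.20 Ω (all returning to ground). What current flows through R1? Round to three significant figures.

Equivalent of the parallel group: R_p = 1.674 Ω.
V_A = 33.0 × 1.674/5.364 = 10.30 V.
Branch current I = V_A/R1 = 10.30/11.0 = 0.9364 A.
(Check via current divider: I_total = 6.152 A; share G_k/ΣG = 0.1522 → same result.)

I ≈ 0.936 A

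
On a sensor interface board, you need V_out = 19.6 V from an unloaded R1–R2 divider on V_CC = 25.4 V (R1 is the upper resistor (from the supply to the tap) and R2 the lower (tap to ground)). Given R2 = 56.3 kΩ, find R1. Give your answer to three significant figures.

The divider ratio is R2/(R1+R2) = 19.6/25.4 = 0.7717.
Rearranging, R1 = R2·(1−k)/k = 56.3 × 0.2959 = 16.66 kΩ.

R1 ≈ 16.7 kΩ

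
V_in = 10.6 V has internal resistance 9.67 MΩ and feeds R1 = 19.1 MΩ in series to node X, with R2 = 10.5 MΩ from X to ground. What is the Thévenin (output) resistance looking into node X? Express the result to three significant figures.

R_th ≈ 7.69 MΩ

R1' = 9.67 + 19.1 = 28.77 MΩ (source resistance + R1).
With V_in suppressed (replaced by a short), R_th = R1' ‖ R2 = (28.77 × 10.5)/(28.77 + 10.5) = 7.693 MΩ.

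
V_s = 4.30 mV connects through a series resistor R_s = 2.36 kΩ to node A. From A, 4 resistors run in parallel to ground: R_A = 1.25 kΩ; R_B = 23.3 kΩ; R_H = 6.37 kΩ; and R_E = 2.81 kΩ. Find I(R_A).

Combine the parallel branches: R_p = (1/1.25 + 1/23.3 + 1/6.37 + 1/2.81)⁻¹ = 0.7376 kΩ.
V_A = 4.30 × 0.7376/3.098 = 1.024 mV.
Branch current I = V_A/R_A = 1.024/1.25 = 0.8191 µA.

I ≈ 0.819 µA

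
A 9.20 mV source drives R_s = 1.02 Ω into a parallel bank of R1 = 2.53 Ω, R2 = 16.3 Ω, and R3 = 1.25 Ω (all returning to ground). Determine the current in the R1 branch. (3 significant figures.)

I ≈ 1.59 mA

Equivalent of the parallel group: R_p = 0.7958 Ω.
V_A by voltage divider: V_A = 9.20 × 0.7958/(1.02 + 0.7958) = 4.032 mV.
Branch current I = V_A/R1 = 4.032/2.53 = 1.594 mA.
(Check via current divider: I_total = 5.067 mA; share G_k/ΣG = 0.3145 → same result.)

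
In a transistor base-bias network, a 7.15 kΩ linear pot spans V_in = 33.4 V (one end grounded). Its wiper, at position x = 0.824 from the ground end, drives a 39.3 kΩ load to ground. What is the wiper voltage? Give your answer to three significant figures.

V_out ≈ 26.8 V

Split the track: R_lower = x·R_p = 5.892 kΩ, R_upper = (1−x)·R_p = 1.258 kΩ.
R_L loads the lower segment: effective lower R = 5.124 kΩ.
Then V_out = V_in · 5.124/(1.258 + 5.124) = 26.81 V.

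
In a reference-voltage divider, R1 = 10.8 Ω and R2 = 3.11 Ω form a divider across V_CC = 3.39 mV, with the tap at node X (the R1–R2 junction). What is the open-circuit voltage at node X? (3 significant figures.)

V_th ≈ 0.758 mV

Open-circuit (no load on X): V_th = V_CC · R2/(R1 + R2) = 3.39 × 3.11/(10.80 + 3.11) = 0.7579 mV.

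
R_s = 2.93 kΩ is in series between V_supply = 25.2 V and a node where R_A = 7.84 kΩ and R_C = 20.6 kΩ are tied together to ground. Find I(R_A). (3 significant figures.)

I ≈ 2.12 mA

Parallel bank: R_p = 1/(1/7.84 + 1/20.6) = 5.679 kΩ.
V_A by voltage divider: V_A = 25.2 × 5.679/(2.93 + 5.679) = 16.62 V.
I(R_A) = V_A / R_A = 16.62/7.84 = 2.120 mA.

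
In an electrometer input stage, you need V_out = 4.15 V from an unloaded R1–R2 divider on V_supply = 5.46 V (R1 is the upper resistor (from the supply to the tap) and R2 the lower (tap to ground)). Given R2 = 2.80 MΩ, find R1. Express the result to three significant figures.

Required fraction k = V_out/V_supply = 0.7601.
Rearranging, R1 = R2·(1−k)/k = 2.80 × 0.3157 = 0.8839 MΩ.

R1 ≈ 0.884 MΩ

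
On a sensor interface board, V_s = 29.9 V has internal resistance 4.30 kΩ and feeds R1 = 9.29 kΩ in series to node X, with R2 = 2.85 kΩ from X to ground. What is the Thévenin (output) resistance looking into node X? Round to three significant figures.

R1' = 4.30 + 9.29 = 13.59 kΩ (source resistance + R1).
Looking into X with the source shorted: R_th = R1'·R2/(R1'+R2) = 13.59 × 2.85/16.44 = 2.356 kΩ.

R_th ≈ 2.36 kΩ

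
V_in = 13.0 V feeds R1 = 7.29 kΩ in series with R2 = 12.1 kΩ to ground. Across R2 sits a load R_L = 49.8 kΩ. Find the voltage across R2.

V_out ≈ 7.43 V

First combine the lower leg with the load: R2 ‖ R_L = 9.735 kΩ.
Now apply the divider: V_out = 13.0 × 0.5718 = 7.433 V.
(Unloaded it would be 8.11 V; the load pulls it down.)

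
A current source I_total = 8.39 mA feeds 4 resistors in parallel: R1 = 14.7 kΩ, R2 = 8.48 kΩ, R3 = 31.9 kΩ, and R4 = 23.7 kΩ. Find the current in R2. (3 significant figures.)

Total conductance ΣG = 1/14.7 + 1/8.48 + 1/31.9 + 1/23.7 = 0.2595 (units of 1/kΩ).
R2 takes the fraction G_k/ΣG = 0.1179/0.2595 = 0.4544, so I = 8.39 × 0.4544 = 3.813 mA.

I ≈ 3.81 mA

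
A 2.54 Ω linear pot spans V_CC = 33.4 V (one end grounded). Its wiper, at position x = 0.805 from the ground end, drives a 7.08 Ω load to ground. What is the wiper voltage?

V_out ≈ 25.5 V

Lower segment x·R_p = 2.045 Ω; upper segment (1−x)·R_p = 0.4953 Ω.
Lower segment in parallel with the load: 2.045 ‖ 7.08 = 1.587 Ω.
Then V_out = V_CC · 1.587/(0.4953 + 1.587) = 25.45 V.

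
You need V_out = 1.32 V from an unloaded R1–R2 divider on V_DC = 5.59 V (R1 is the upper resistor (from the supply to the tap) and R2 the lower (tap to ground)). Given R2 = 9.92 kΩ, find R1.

R1 ≈ 32.1 kΩ

Required fraction k = V_out/V_DC = 0.2361.
R1 = R2·(1/k − 1) = 9.92 × 3.235 = 32.09 kΩ.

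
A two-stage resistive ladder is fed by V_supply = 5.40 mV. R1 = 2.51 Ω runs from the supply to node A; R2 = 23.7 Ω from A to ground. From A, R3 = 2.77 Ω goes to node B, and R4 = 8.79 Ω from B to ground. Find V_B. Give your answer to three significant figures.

The second stage (R3 + R4 = 11.56 Ω) loads node A in parallel with R2.
R2 ‖ (R3+R4) = 7.770 Ω.
First divider: V_A = V_supply · 7.770/(2.51 + 7.770) = 4.082 mV.
V_B = V_A × 0.7604 = 3.104 mV.

V_B ≈ 3.10 mV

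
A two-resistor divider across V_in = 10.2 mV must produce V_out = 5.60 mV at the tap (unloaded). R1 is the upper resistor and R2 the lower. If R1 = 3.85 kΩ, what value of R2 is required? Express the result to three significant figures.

The divider ratio is R2/(R1+R2) = 5.60/10.2 = 0.5490.
R2 = R1 · 0.5490/(1 − 0.5490) = 4.687 kΩ.

R2 ≈ 4.69 kΩ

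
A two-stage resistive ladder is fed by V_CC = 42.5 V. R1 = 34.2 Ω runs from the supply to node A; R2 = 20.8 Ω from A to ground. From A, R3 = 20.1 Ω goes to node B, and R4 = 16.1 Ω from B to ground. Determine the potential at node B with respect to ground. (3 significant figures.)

Looking into the second stage from A: R3 + R4 = 36.20 Ω appears in parallel with R2.
Effective lower resistance at A: R2 ‖ 36.20 = 13.21 Ω.
First divider: V_A = V_CC · 13.21/(34.2 + 13.21) = 11.84 V.
Stage 2 is unloaded, so V_B = V_A · R4/(R3+R4) = 11.84 × 16.1/36.20 = 5.267 V.

V_B ≈ 5.27 V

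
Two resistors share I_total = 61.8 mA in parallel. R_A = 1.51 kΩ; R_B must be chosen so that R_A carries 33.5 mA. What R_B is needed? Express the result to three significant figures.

R_B ≈ 1.79 kΩ

Two-branch current divider: I_A = I_total · R_B/(R_A + R_B).
With f = 0.5421, R_B = R_A · f/(1−f) = 1.51 × 1.184 = 1.787 kΩ.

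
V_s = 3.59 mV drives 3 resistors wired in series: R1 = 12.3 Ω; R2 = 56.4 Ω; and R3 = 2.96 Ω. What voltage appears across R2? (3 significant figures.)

V ≈ 2.83 mV

Total series resistance ΣR = 12.3 + 56.4 + 2.96 = 71.66 Ω.
By the voltage-divider rule, V = 3.59 × 56.40/71.66 = 2.826 mV.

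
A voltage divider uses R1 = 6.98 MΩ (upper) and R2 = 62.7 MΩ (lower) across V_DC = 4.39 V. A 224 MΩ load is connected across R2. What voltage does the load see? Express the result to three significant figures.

V_out ≈ 3.84 V

R2 ‖ R_L = (62.7 × 224)/(62.7 + 224) = 48.99 MΩ.
Now apply the divider: V_out = 4.39 × 0.8753 = 3.843 V.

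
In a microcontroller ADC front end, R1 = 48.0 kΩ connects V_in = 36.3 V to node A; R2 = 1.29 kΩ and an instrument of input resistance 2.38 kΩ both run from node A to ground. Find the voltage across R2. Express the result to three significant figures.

V_out ≈ 0.622 V

The load sits in parallel with R2, giving an effective lower resistance R2' = R2·R_L/(R2+R_L) = 0.8366 kΩ.
Now apply the divider: V_out = 36.3 × 0.01713 = 0.6218 V.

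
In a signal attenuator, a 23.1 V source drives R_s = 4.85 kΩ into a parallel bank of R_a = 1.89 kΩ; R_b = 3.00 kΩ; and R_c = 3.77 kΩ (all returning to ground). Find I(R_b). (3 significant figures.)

I ≈ 1.19 mA

Parallel bank: R_p = 1/(1/1.89 + 1/3.00 + 1/3.77) = 0.8868 kΩ.
V_A = 23.1 × 0.8868/5.737 = 3.571 V.
Branch current I = V_A/R_b = 3.571/3.00 = 1.190 mA.
(Check via current divider: I_total = 4.027 mA; share G_k/ΣG = 0.2956 → same result.)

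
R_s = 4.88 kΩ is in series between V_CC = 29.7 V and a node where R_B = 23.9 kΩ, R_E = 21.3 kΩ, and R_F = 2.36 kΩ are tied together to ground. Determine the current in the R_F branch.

Equivalent of the parallel group: R_p = 1.951 kΩ.
Node voltage V_A = V_CC · R_p/(R_s + R_p) = 29.7 × 0.2856 = 8.483 V.
Branch current I = V_A/R_F = 8.483/2.36 = 3.595 mA.
(Equivalently: I_total = 4.348 mA, then current-divider fraction G_k/ΣG = 0.8268.)

I ≈ 3.59 mA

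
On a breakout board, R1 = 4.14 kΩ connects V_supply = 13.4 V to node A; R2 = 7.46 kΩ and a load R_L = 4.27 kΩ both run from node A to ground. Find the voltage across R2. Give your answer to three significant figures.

V_out ≈ 5.31 V

R2 ‖ R_L = (7.46 × 4.27)/(7.46 + 4.27) = 2.716 kΩ.
Then V_out = V_supply · R2'/(R1 + R2') = 13.4 × 2.716/6.856 = 5.308 V.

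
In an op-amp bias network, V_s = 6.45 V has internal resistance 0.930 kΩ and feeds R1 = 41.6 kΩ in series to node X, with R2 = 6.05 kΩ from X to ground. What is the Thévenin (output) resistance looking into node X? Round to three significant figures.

R1' = 0.930 + 41.6 = 42.53 kΩ (source resistance + R1).
Zeroing V_s shorts the top of R1' to ground, so R_th = R1' ‖ R2 = 5.297 kΩ.

R_th ≈ 5.30 kΩ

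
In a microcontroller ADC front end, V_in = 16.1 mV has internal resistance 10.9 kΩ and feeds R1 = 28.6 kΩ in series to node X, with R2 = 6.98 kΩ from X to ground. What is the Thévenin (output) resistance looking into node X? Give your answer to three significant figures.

R1' = 10.9 + 28.6 = 39.50 kΩ (source resistance + R1).
Looking into X with the source shorted: R_th = R1'·R2/(R1'+R2) = 39.50 × 6.98/46.48 = 5.932 kΩ.

R_th ≈ 5.93 kΩ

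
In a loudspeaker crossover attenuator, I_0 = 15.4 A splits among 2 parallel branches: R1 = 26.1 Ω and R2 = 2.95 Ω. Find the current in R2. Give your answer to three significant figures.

I ≈ 13.8 A

With just two branches, the current splits inversely with resistance.
So I = 15.4 × 26.1/29.05 = 13.84 A.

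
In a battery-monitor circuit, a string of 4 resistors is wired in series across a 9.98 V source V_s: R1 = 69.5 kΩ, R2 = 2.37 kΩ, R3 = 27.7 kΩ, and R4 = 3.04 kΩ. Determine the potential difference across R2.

V ≈ 0.231 V

Series total: ΣR = 69.5 + 2.37 + 27.7 + 3.04 = 102.6 kΩ.
Voltage divider: V = V_s · (2.370 / 102.6) = 9.98 × 0.02310 = 0.2305 V.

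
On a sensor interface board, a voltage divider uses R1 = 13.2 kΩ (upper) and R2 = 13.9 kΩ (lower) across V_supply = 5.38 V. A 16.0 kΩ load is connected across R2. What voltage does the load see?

First combine the lower leg with the load: R2 ‖ R_L = 7.438 kΩ.
Voltage divider with the loaded lower leg: V_out = 5.38 × 7.438/(13.2 + 7.438) = 5.38 × 0.3604 = 1.939 V.

V_out ≈ 1.94 V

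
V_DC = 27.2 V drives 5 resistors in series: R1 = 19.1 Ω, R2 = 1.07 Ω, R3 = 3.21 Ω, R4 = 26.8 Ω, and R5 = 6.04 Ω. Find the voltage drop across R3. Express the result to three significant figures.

Total series resistance ΣR = 19.1 + 1.07 + 3.21 + 26.8 + 6.04 = 56.22 Ω.
Voltage divider: V = V_DC · (3.210 / 56.22) = 27.2 × 0.05710 = 1.553 V.

V ≈ 1.55 V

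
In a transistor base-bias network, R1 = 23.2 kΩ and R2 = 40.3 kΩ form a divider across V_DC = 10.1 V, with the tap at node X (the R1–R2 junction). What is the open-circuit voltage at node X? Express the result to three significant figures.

Open-circuit (no load on X): V_th = V_DC · R2/(R1 + R2) = 10.1 × 40.3/(23.20 + 40.3) = 6.410 V.

V_th ≈ 6.41 V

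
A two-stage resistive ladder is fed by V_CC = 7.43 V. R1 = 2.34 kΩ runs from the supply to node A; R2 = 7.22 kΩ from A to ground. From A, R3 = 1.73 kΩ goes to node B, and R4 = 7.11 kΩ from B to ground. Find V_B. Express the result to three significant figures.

Node A sees R2 in parallel with the series input of stage 2, R3 + R4 = 8.840 kΩ.
Effective lower resistance at A: R2 ‖ 8.840 = 3.974 kΩ.
So V_A = 7.43 × 0.6294 = 4.676 V.
V_B = V_A × 0.8043 = 3.761 V.

V_B ≈ 3.76 V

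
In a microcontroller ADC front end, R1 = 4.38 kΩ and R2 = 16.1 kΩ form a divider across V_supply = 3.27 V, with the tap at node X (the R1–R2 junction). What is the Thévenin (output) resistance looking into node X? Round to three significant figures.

R_th ≈ 3.44 kΩ

Looking into X with the source shorted: R_th = R1·R2/(R1+R2) = 4.380 × 16.1/20.48 = 3.443 kΩ.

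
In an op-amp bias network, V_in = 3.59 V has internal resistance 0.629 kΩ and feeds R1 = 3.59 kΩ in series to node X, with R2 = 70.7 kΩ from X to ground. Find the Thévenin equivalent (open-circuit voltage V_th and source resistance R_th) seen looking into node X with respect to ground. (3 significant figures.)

V_th ≈ 3.39 V, R_th ≈ 3.98 kΩ

R1' = 0.629 + 3.59 = 4.219 kΩ (source resistance + R1).
V_th is the unloaded tap voltage: V_in · R2/(R1'+R2) = 3.59 × 0.9437 = 3.388 V.
With V_in suppressed (replaced by a short), R_th = R1' ‖ R2 = (4.219 × 70.7)/(4.219 + 70.7) = 3.981 kΩ.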